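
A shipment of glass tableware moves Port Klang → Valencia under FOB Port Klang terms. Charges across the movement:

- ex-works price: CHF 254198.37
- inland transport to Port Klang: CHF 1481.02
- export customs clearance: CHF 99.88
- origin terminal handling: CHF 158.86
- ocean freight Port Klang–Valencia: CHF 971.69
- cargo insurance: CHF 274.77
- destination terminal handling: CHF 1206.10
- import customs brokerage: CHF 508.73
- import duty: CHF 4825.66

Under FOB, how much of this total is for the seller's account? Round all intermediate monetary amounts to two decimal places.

FOB: the seller bears costs until goods are on board at the origin port; the buyer bears freight, insurance and all costs thereafter.
Seller's account: goods 254198.37 + inland to port 1481.02 + export clearance 99.88 + origin terminal 158.86 = 255938.13
Buyer's account: freight 971.69 + insurance 274.77 + destination terminal 1206.10 + brokerage 508.73 + duty 4825.66 = 7786.95

Seller's account: CHF 255938.13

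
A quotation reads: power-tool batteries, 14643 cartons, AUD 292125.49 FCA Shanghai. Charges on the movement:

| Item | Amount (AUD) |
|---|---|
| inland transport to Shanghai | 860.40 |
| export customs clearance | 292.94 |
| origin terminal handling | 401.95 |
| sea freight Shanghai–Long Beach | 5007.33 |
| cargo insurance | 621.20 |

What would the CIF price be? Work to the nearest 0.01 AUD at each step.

CIF price: AUD 298155.97

Not relevant to the conversion: export clearance, inland to port — on the seller under both FCA and CIF; already in the FCA price and stays in the CIF price.
From FCA to CIF, the seller additionally bears: origin terminal, freight, insurance.
CIF price = 292125.49 + 401.95 + 5007.33 + 621.20 = 298155.97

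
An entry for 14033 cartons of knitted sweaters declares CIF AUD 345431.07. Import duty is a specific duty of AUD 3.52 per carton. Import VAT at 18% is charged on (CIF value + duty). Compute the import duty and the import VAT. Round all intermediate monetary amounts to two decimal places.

Import duty: AUD 49396.16; import VAT: AUD 71068.90

Import duty = 14033 × 3.52 = 49396.16
VAT base = CIF + duty = 345431.07 + 49396.16 = 394827.23
Import VAT = 394827.23 × 18% = 71068.90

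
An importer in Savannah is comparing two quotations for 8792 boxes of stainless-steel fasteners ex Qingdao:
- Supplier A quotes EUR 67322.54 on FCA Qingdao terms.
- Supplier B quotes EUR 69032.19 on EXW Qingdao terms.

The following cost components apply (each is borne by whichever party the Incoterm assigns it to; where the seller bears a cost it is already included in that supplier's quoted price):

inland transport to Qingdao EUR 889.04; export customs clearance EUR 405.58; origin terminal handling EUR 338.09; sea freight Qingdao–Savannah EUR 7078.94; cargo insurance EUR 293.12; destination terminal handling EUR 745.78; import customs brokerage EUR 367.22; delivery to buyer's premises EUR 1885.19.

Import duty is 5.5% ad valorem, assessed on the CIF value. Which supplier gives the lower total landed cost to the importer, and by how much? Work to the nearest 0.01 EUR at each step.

Supplier A is cheaper by EUR 3169.50

Supplier A (FCA):
CIF value = FCA price + origin terminal + freight + insurance = 67322.54 + 338.09 + 7078.94 + 293.12 = 75032.69
Import duty = 75032.69 × 5.5% = 4126.80
Buyer bears (A): 338.09 + 7078.94 + 293.12 + 745.78 + 367.22 + 1885.19 = 10708.34
Landed cost (A) = invoice 67322.54 + 10708.34 + duty 4126.80 = 82157.68
Supplier B (EXW):
CIF value = EXW price + inland to port + export clearance + origin terminal + freight + insurance = 69032.19 + 889.04 + 405.58 + 338.09 + 7078.94 + 293.12 = 78036.96
Import duty = 78036.96 × 5.5% = 4292.03
Buyer bears (B): 889.04 + 405.58 + 338.09 + 7078.94 + 293.12 + 745.78 + 367.22 + 1885.19 = 12002.96
Landed cost (B) = invoice 69032.19 + 12002.96 + duty 4292.03 = 85327.18
Difference = |82157.68 − 85327.18| = 3169.50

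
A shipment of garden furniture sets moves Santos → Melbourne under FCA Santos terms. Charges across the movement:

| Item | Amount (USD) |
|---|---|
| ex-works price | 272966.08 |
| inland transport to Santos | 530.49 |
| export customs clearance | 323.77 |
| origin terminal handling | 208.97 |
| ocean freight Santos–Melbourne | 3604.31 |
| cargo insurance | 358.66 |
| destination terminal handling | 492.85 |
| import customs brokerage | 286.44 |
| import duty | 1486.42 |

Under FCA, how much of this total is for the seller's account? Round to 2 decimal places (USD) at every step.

FCA: the seller delivers export-cleared goods to the carrier; the buyer bears costs from that point.
Seller's account: goods 272966.08 + inland to port 530.49 + export clearance 323.77 = 273820.34
Buyer's account: origin terminal 208.97 + freight 3604.31 + insurance 358.66 + destination terminal 492.85 + brokerage 286.44 + duty 1486.42 = 6437.65

Seller's account: USD 273820.34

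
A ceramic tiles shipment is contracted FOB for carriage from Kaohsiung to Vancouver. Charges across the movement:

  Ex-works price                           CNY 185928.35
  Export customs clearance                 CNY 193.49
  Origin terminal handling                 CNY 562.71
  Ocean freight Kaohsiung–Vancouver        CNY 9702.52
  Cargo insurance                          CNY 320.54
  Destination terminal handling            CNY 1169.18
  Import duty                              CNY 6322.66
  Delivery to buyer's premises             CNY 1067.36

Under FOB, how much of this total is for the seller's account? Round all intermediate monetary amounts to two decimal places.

Seller's account: CNY 186684.55

FOB: the seller bears costs until goods are on board at the origin port; the buyer bears freight, insurance and all costs thereafter.
Seller's account: goods 185928.35 + export clearance 193.49 + origin terminal 562.71 = 186684.55
Buyer's account: freight 9702.52 + insurance 320.54 + destination terminal 1169.18 + duty 6322.66 + delivery 1067.36 = 18582.26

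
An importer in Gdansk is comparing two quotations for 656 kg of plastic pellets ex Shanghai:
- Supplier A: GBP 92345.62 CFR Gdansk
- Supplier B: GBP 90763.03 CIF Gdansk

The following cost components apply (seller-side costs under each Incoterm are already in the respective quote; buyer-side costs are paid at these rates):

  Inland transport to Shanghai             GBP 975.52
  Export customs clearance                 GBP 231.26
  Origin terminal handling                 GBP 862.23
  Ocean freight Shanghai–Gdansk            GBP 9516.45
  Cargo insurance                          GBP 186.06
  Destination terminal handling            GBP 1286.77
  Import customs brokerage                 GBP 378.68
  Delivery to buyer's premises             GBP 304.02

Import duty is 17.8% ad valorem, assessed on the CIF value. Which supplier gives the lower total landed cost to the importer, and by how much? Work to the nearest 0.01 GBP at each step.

Supplier A (CFR):
CIF value = CFR price + insurance = 92345.62 + 186.06 = 92531.68
Import duty = 92531.68 × 17.8% = 16470.64
Buyer bears (A): 186.06 + 1286.77 + 378.68 + 304.02 = 2155.53
Landed cost (A) = invoice 92345.62 + 2155.53 + duty 16470.64 = 110971.79
Supplier B (CIF):
The CIF price already equals the CIF value: 90763.03
Import duty = 90763.03 × 17.8% = 16155.82
Buyer bears (B): 1286.77 + 378.68 + 304.02 = 1969.47
Landed cost (B) = invoice 90763.03 + 1969.47 + duty 16155.82 = 108888.32
Difference = |110971.79 − 108888.32| = 2083.47

Supplier B is cheaper by GBP 2083.47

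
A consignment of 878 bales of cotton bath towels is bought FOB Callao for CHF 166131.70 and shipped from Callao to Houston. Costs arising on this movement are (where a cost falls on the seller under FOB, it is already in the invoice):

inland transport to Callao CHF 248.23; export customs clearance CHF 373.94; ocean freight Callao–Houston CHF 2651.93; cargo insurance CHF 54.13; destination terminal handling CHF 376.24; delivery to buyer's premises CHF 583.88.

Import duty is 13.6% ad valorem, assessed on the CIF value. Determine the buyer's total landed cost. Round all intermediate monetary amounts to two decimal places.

FOB: the seller bears costs until goods are on board at the origin port; the buyer bears freight, insurance and all costs thereafter.
Already in the invoice (seller's account under FOB): inland to port, export clearance — exclude.
CIF value = FOB price + freight + insurance = 166131.70 + 2651.93 + 54.13 = 168837.76
Import duty = 168837.76 × 13.6% = 22961.94
Buyer bears: freight 2651.93 + insurance 54.13 + destination terminal 376.24 + delivery 583.88 + duty 22961.94 = 26628.12
Landed cost = invoice 166131.70 + 26628.12 = 192759.82

Total landed cost: CHF 192759.82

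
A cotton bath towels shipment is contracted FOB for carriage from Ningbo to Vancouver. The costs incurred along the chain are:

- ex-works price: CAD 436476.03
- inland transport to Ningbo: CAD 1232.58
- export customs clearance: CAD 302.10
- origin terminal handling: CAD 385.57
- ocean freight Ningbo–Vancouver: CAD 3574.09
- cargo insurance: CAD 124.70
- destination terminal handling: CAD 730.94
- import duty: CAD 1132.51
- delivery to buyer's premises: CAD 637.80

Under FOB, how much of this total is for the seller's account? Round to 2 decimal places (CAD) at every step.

FOB: the seller bears costs until goods are on board at the origin port; the buyer bears freight, insurance and all costs thereafter.
Seller's account: goods 436476.03 + inland to port 1232.58 + export clearance 302.10 + origin terminal 385.57 = 438396.28
Buyer's account: freight 3574.09 + insurance 124.70 + destination terminal 730.94 + duty 1132.51 + delivery 637.80 = 6200.04

Seller's account: CAD 438396.28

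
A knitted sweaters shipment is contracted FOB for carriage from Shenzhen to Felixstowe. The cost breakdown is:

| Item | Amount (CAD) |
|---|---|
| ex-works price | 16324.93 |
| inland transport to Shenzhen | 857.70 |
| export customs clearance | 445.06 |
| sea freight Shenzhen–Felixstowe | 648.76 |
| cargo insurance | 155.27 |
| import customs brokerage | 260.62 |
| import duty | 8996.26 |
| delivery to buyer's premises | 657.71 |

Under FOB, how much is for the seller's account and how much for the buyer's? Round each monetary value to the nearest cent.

FOB: the seller bears costs until goods are on board at the origin port; the buyer bears freight, insurance and all costs thereafter.
Seller's account: goods 16324.93 + inland to port 857.70 + export clearance 445.06 = 17627.69
Buyer's account: freight 648.76 + insurance 155.27 + brokerage 260.62 + duty 8996.26 + delivery 657.71 = 10718.62

Seller: CAD 17627.69; buyer: CAD 10718.62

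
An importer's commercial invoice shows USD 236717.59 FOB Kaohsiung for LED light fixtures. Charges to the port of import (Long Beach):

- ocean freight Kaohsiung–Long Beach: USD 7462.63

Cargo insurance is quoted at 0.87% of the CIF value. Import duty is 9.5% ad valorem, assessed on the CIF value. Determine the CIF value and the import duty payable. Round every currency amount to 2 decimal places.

Let C be the CIF value. C = FOB price + freight + 0.87% × C
C − 0.87% × C = 236717.59 + 7462.63
0.9913 × C = 244180.22
C = 244180.22 / 0.9913 = 246323.23
Insurance premium = 0.87% × 246323.23 = 2143.01
Import duty = 246323.23 × 9.5% = 23400.71

CIF value: USD 246323.23; import duty: USD 23400.71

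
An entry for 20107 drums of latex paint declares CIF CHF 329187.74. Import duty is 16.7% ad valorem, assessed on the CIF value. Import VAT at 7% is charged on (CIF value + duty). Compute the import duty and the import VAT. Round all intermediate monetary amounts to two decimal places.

Import duty: CHF 54974.35; import VAT: CHF 26891.35

Import duty = 329187.74 × 16.7% = 54974.35
VAT base = CIF + duty = 329187.74 + 54974.35 = 384162.09
Import VAT = 384162.09 × 7% = 26891.35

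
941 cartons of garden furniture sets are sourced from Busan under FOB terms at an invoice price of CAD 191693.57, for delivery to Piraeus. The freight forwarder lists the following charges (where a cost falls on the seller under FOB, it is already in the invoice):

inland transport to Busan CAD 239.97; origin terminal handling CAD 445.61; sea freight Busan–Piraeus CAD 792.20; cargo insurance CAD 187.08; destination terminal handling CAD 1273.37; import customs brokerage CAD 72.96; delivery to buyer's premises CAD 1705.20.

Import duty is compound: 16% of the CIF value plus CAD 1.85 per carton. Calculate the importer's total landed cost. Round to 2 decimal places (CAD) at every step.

Total landed cost: CAD 228292.89

FOB: the seller bears costs until goods are on board at the origin port; the buyer bears freight, insurance and all costs thereafter.
Already in the invoice (seller's account under FOB): inland to port, origin terminal — exclude.
CIF value = FOB price + freight + insurance = 191693.57 + 792.20 + 187.08 = 192672.85
Ad valorem component: 192672.85 × 16% = 30827.66
Specific component: 941 × 1.85 = 1740.85
Import duty = 30827.66 + 1740.85 = 32568.51
Buyer bears: freight 792.20 + insurance 187.08 + destination terminal 1273.37 + brokerage 72.96 + delivery 1705.20 + duty 32568.51 = 36599.32
Landed cost = invoice 191693.57 + 36599.32 = 228292.89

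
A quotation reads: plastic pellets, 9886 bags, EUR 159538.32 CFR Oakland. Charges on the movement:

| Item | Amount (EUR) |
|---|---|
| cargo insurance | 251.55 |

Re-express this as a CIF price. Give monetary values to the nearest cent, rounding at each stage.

CIF price: EUR 159789.87

From CFR to CIF, the seller additionally bears: insurance.
CIF price = 159538.32 + 251.55 = 159789.87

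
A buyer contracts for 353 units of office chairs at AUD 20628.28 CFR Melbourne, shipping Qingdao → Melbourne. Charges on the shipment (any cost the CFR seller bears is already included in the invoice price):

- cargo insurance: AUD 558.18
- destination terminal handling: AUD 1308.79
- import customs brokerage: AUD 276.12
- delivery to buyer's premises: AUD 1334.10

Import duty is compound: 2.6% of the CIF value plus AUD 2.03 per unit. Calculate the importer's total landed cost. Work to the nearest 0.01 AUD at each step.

CFR: the seller pays costs through ocean freight to the destination port, but not insurance.
CIF value = CFR price + insurance = 20628.28 + 558.18 = 21186.46
Ad valorem component: 21186.46 × 2.6% = 550.85
Specific component: 353 × 2.03 = 716.59
Import duty = 550.85 + 716.59 = 1267.44
Buyer bears: insurance 558.18 + destination terminal 1308.79 + brokerage 276.12 + delivery 1334.10 + duty 1267.44 = 4744.63
Landed cost = invoice 20628.28 + 4744.63 = 25372.91

Total landed cost: AUD 25372.91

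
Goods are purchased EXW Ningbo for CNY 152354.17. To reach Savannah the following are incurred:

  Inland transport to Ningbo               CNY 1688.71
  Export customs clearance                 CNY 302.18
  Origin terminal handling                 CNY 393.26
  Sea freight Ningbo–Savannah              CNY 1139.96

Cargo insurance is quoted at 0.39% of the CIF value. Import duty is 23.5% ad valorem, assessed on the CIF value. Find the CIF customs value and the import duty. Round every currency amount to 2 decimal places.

Let C be the CIF value. C = EXW price + pre-shipment costs + freight + 0.39% × C
C − 0.39% × C = 152354.17 + 1688.71 + 302.18 + 393.26 + 1139.96
0.9961 × C = 155878.28
C = 155878.28 / 0.9961 = 156488.59
Insurance premium = 0.39% × 156488.59 = 610.31
Import duty = 156488.59 × 23.5% = 36774.82

CIF value: CNY 156488.59; import duty: CNY 36774.82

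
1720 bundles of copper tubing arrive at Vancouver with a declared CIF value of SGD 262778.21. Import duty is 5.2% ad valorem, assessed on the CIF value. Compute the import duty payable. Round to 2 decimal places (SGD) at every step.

Import duty: SGD 13664.47

Import duty = 262778.21 × 5.2% = 13664.47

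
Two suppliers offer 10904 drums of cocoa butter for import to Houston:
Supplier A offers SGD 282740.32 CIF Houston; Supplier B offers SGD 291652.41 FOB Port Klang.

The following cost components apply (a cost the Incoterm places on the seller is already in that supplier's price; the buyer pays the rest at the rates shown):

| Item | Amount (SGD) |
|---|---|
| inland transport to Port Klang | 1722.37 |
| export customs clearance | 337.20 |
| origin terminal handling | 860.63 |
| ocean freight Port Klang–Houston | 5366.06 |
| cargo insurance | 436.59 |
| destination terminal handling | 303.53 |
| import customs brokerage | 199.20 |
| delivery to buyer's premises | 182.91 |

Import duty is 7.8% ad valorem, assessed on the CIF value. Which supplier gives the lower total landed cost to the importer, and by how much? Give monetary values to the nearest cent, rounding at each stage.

Supplier A (CIF):
The CIF price already equals the CIF value: 282740.32
Import duty = 282740.32 × 7.8% = 22053.74
Buyer bears (A): 303.53 + 199.20 + 182.91 = 685.64
Landed cost (A) = invoice 282740.32 + 685.64 + duty 22053.74 = 305479.70
Supplier B (FOB):
CIF value = FOB price + freight + insurance = 291652.41 + 5366.06 + 436.59 = 297455.06
Import duty = 297455.06 × 7.8% = 23201.49
Buyer bears (B): 5366.06 + 436.59 + 303.53 + 199.20 + 182.91 = 6488.29
Landed cost (B) = invoice 291652.41 + 6488.29 + duty 23201.49 = 321342.19
Difference = |305479.70 − 321342.19| = 15862.49

Supplier A is cheaper by SGD 15862.49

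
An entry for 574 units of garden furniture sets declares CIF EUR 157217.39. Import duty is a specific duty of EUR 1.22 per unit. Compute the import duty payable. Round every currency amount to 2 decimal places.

Import duty = 574 × 1.22 = 700.28

Import duty: EUR 700.28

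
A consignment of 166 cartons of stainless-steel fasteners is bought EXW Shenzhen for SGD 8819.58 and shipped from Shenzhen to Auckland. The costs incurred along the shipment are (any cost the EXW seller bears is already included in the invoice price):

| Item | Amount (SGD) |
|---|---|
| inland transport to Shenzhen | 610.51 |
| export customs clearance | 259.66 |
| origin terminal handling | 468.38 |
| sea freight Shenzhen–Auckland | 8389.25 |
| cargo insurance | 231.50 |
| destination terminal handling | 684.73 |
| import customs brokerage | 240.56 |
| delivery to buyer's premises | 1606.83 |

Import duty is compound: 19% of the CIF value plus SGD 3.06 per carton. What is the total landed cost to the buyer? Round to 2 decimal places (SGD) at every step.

Total landed cost: SGD 25386.95

EXW: the seller makes goods available at their premises; the buyer bears all onward costs.
CIF value = EXW price + inland to port + export clearance + origin terminal + freight + insurance = 8819.58 + 610.51 + 259.66 + 468.38 + 8389.25 + 231.50 = 18778.88
Ad valorem component: 18778.88 × 19% = 3567.99
Specific component: 166 × 3.06 = 507.96
Import duty = 3567.99 + 507.96 = 4075.95
Buyer bears: inland to port 610.51 + export clearance 259.66 + origin terminal 468.38 + freight 8389.25 + insurance 231.50 + destination terminal 684.73 + brokerage 240.56 + delivery 1606.83 + duty 4075.95 = 16567.37
Landed cost = invoice 8819.58 + 16567.37 = 25386.95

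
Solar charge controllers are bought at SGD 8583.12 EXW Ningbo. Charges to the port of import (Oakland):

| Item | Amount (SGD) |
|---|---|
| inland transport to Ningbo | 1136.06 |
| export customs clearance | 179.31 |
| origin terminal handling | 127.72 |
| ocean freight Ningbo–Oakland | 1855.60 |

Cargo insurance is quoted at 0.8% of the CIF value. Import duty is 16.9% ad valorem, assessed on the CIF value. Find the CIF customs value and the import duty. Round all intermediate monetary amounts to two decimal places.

Let C be the CIF value. C = EXW price + pre-shipment costs + freight + 0.8% × C
C − 0.8% × C = 8583.12 + 1136.06 + 179.31 + 127.72 + 1855.60
0.992 × C = 11881.81
C = 11881.81 / 0.992 = 11977.63
Insurance premium = 0.8% × 11977.63 = 95.82
Import duty = 11977.63 × 16.9% = 2024.22

CIF value: SGD 11977.63; import duty: SGD 2024.22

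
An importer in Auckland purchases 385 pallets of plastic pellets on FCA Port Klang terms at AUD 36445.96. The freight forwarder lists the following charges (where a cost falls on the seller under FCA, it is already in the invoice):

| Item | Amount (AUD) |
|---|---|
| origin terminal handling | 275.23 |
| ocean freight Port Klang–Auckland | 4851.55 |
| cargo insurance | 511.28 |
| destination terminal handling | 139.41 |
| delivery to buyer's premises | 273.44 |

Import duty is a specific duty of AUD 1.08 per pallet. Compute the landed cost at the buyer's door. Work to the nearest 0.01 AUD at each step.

FCA: the seller delivers export-cleared goods to the carrier; the buyer bears costs from that point.
CIF value = FCA price + origin terminal + freight + insurance = 36445.96 + 275.23 + 4851.55 + 511.28 = 42084.02
Import duty = 385 × 1.08 = 415.80
Buyer bears: origin terminal 275.23 + freight 4851.55 + insurance 511.28 + destination terminal 139.41 + delivery 273.44 + duty 415.80 = 6466.71
Landed cost = invoice 36445.96 + 6466.71 = 42912.67

Total landed cost: AUD 42912.67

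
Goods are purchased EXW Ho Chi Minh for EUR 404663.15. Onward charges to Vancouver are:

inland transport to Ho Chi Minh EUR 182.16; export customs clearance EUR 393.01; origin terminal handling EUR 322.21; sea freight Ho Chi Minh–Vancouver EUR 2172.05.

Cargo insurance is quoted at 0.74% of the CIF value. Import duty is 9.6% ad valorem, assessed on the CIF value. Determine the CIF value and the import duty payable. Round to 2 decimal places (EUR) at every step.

Let C be the CIF value. C = EXW price + pre-shipment costs + freight + 0.74% × C
C − 0.74% × C = 404663.15 + 182.16 + 393.01 + 322.21 + 2172.05
0.9926 × C = 407732.58
C = 407732.58 / 0.9926 = 410772.29
Insurance premium = 0.74% × 410772.29 = 3039.71
Import duty = 410772.29 × 9.6% = 39434.14

CIF value: EUR 410772.29; import duty: EUR 39434.14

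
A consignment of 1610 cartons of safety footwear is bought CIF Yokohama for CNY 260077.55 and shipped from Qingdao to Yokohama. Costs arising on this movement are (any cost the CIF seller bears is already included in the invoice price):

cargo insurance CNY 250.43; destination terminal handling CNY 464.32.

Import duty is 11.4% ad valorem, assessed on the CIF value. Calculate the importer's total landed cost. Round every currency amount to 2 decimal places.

CIF: the seller pays costs through ocean freight and marine insurance to the destination port.
Already in the invoice (seller's account under CIF): insurance — exclude.
The CIF price already equals the CIF value: 260077.55
Import duty = 260077.55 × 11.4% = 29648.84
Buyer bears: destination terminal 464.32 + duty 29648.84 = 30113.16
Landed cost = invoice 260077.55 + 30113.16 = 290190.71

Total landed cost: CNY 290190.71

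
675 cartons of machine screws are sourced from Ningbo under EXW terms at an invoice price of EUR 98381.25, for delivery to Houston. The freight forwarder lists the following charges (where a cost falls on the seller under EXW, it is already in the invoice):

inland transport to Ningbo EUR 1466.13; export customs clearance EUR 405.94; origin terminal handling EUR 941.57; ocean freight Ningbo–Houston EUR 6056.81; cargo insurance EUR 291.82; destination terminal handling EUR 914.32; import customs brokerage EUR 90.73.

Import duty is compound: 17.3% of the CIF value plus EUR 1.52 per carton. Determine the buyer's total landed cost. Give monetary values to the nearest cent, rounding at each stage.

EXW: the seller makes goods available at their premises; the buyer bears all onward costs.
CIF value = EXW price + inland to port + export clearance + origin terminal + freight + insurance = 98381.25 + 1466.13 + 405.94 + 941.57 + 6056.81 + 291.82 = 107543.52
Ad valorem component: 107543.52 × 17.3% = 18605.03
Specific component: 675 × 1.52 = 1026.00
Import duty = 18605.03 + 1026.00 = 19631.03
Buyer bears: inland to port 1466.13 + export clearance 405.94 + origin terminal 941.57 + freight 6056.81 + insurance 291.82 + destination terminal 914.32 + brokerage 90.73 + duty 19631.03 = 29798.35
Landed cost = invoice 98381.25 + 29798.35 = 128179.60

Total landed cost: EUR 128179.60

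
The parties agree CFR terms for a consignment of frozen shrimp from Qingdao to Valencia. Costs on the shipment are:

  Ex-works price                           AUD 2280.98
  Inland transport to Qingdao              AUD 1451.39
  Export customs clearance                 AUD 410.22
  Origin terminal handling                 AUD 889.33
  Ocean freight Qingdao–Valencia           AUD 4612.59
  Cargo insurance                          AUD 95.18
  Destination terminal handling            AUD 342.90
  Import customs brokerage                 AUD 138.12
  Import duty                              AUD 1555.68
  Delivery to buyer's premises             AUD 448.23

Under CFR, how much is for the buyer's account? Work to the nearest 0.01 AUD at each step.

Buyer's account: AUD 2580.11

CFR: the seller pays costs through ocean freight to the destination port, but not insurance.
Seller's account: goods 2280.98 + inland to port 1451.39 + export clearance 410.22 + origin terminal 889.33 + freight 4612.59 = 9644.51
Buyer's account: insurance 95.18 + destination terminal 342.90 + brokerage 138.12 + duty 1555.68 + delivery 448.23 = 2580.11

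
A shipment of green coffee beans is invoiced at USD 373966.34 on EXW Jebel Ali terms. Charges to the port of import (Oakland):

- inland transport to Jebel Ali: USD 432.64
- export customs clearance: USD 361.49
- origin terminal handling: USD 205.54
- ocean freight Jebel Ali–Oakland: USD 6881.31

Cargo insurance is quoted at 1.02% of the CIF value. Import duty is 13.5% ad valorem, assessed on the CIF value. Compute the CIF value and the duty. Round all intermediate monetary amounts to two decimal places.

Let C be the CIF value. C = EXW price + pre-shipment costs + freight + 1.02% × C
C − 1.02% × C = 373966.34 + 432.64 + 361.49 + 205.54 + 6881.31
0.9898 × C = 381847.32
C = 381847.32 / 0.9898 = 385782.30
Insurance premium = 1.02% × 385782.30 = 3934.98
Import duty = 385782.30 × 13.5% = 52080.61

CIF value: USD 385782.30; import duty: USD 52080.61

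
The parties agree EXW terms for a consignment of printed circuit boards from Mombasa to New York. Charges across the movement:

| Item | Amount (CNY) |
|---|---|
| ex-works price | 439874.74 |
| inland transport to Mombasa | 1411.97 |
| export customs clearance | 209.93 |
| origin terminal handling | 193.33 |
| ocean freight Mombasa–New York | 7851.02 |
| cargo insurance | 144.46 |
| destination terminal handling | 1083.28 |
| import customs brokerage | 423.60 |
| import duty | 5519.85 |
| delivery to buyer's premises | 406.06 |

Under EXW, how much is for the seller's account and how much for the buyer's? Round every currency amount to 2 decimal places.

EXW: the seller makes goods available at their premises; the buyer bears all onward costs.
Seller's account: goods 439874.74 = 439874.74
Buyer's account: inland to port 1411.97 + export clearance 209.93 + origin terminal 193.33 + freight 7851.02 + insurance 144.46 + destination terminal 1083.28 + brokerage 423.60 + duty 5519.85 + delivery 406.06 = 17243.50

Seller: CNY 439874.74; buyer: CNY 17243.50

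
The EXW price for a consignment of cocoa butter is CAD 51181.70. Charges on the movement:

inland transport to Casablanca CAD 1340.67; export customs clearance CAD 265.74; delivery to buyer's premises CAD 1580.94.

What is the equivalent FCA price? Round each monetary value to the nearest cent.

FCA price: CAD 52788.11

Not relevant to the conversion: delivery — on the buyer under both terms; not part of either seller's price.
From EXW to FCA, the seller additionally bears: inland to port, export clearance.
FCA price = 51181.70 + 1340.67 + 265.74 = 52788.11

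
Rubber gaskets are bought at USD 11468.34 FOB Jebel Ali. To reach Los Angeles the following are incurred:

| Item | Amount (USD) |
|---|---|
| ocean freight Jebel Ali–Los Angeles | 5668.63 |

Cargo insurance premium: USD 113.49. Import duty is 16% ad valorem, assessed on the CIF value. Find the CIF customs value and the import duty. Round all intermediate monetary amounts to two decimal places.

CIF value: USD 17250.46; import duty: USD 2760.07

CIF = FOB price + freight + insurance
CIF = 11468.34 + 5668.63 + 113.49 = 17250.46
Import duty = 17250.46 × 16% = 2760.07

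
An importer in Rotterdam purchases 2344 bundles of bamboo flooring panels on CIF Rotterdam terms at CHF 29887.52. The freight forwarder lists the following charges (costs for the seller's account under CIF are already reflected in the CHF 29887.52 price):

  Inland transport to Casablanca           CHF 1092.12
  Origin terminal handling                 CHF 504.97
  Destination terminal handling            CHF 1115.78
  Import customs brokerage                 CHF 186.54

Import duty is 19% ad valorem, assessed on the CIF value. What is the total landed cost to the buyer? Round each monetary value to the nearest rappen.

CIF: the seller pays costs through ocean freight and marine insurance to the destination port.
Already in the invoice (seller's account under CIF): inland to port, origin terminal — exclude.
The CIF price already equals the CIF value: 29887.52
Import duty = 29887.52 × 19% = 5678.63
Buyer bears: destination terminal 1115.78 + brokerage 186.54 + duty 5678.63 = 6980.95
Landed cost = invoice 29887.52 + 6980.95 = 36868.47

Total landed cost: CHF 36868.47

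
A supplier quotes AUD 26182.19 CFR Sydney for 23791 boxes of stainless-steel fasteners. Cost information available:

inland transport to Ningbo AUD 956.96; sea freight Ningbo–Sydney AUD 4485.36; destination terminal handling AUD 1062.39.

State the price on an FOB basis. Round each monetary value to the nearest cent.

FOB price: AUD 21696.83

Not relevant to the conversion: inland to port — on the seller under both CFR and FOB; already in the CFR price and stays in the FOB price. destination terminal — on the buyer under both terms; not part of either seller's price.
From CFR to FOB, the seller no longer bears: freight.
FOB price = 26182.19 − 4485.36 = 21696.83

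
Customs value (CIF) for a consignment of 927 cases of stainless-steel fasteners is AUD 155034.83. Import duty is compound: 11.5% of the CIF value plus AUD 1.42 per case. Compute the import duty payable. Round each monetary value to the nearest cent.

Import duty: AUD 19145.35

Ad valorem component: 155034.83 × 11.5% = 17829.01
Specific component: 927 × 1.42 = 1316.34
Import duty = 17829.01 + 1316.34 = 19145.35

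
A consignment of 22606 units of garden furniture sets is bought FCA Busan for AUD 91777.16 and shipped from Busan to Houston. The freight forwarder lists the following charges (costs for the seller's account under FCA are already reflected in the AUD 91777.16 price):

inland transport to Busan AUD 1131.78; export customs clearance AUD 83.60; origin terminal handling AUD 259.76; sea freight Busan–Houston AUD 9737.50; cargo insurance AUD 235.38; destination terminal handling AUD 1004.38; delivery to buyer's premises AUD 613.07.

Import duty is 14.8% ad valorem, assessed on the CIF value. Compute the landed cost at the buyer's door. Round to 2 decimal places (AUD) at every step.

Total landed cost: AUD 118724.70

FCA: the seller delivers export-cleared goods to the carrier; the buyer bears costs from that point.
Already in the invoice (seller's account under FCA): inland to port, export clearance — exclude.
CIF value = FCA price + origin terminal + freight + insurance = 91777.16 + 259.76 + 9737.50 + 235.38 = 102009.80
Import duty = 102009.80 × 14.8% = 15097.45
Buyer bears: origin terminal 259.76 + freight 9737.50 + insurance 235.38 + destination terminal 1004.38 + delivery 613.07 + duty 15097.45 = 26947.54
Landed cost = invoice 91777.16 + 26947.54 = 118724.70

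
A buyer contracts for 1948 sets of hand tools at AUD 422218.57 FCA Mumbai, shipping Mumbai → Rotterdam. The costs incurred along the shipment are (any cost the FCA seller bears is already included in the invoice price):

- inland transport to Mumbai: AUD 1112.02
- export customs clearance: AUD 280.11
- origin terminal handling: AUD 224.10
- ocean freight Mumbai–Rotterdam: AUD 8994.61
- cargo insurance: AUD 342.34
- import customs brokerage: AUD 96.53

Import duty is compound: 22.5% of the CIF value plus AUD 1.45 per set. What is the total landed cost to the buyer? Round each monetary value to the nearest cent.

FCA: the seller delivers export-cleared goods to the carrier; the buyer bears costs from that point.
Already in the invoice (seller's account under FCA): inland to port, export clearance — exclude.
CIF value = FCA price + origin terminal + freight + insurance = 422218.57 + 224.10 + 8994.61 + 342.34 = 431779.62
Ad valorem component: 431779.62 × 22.5% = 97150.41
Specific component: 1948 × 1.45 = 2824.60
Import duty = 97150.41 + 2824.60 = 99975.01
Buyer bears: origin terminal 224.10 + freight 8994.61 + insurance 342.34 + brokerage 96.53 + duty 99975.01 = 109632.59
Landed cost = invoice 422218.57 + 109632.59 = 531851.16

Total landed cost: AUD 531851.16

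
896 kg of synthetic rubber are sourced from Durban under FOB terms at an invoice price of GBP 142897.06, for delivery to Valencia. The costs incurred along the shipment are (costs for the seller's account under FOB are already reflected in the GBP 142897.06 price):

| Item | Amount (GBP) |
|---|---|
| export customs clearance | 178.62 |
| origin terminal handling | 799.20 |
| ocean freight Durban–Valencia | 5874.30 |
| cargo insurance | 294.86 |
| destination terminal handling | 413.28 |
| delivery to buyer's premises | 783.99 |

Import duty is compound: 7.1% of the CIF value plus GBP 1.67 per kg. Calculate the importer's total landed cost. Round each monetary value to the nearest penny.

Total landed cost: GBP 162343.51

FOB: the seller bears costs until goods are on board at the origin port; the buyer bears freight, insurance and all costs thereafter.
Already in the invoice (seller's account under FOB): export clearance, origin terminal — exclude.
CIF value = FOB price + freight + insurance = 142897.06 + 5874.30 + 294.86 = 149066.22
Ad valorem component: 149066.22 × 7.1% = 10583.70
Specific component: 896 × 1.67 = 1496.32
Import duty = 10583.70 + 1496.32 = 12080.02
Buyer bears: freight 5874.30 + insurance 294.86 + destination terminal 413.28 + delivery 783.99 + duty 12080.02 = 19446.45
Landed cost = invoice 142897.06 + 19446.45 = 162343.51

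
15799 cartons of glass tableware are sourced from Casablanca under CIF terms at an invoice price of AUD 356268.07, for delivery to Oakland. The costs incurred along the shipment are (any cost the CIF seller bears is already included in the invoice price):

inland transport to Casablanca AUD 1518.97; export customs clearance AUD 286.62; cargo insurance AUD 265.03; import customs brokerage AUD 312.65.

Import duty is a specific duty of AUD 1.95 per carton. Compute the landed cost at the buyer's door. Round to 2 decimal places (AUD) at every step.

Total landed cost: AUD 387388.77

CIF: the seller pays costs through ocean freight and marine insurance to the destination port.
Already in the invoice (seller's account under CIF): inland to port, export clearance, insurance — exclude.
The CIF price already equals the CIF value: 356268.07
Import duty = 15799 × 1.95 = 30808.05
Buyer bears: brokerage 312.65 + duty 30808.05 = 31120.70
Landed cost = invoice 356268.07 + 31120.70 = 387388.77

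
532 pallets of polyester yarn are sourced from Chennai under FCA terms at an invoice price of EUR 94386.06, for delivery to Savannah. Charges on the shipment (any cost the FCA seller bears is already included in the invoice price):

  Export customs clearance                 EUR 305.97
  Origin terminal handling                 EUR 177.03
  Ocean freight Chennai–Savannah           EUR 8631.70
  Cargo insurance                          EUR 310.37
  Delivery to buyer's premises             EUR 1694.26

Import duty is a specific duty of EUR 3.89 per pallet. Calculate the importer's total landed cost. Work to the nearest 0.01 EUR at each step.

Total landed cost: EUR 107268.90

FCA: the seller delivers export-cleared goods to the carrier; the buyer bears costs from that point.
Already in the invoice (seller's account under FCA): export clearance — exclude.
CIF value = FCA price + origin terminal + freight + insurance = 94386.06 + 177.03 + 8631.70 + 310.37 = 103505.16
Import duty = 532 × 3.89 = 2069.48
Buyer bears: origin terminal 177.03 + freight 8631.70 + insurance 310.37 + delivery 1694.26 + duty 2069.48 = 12882.84
Landed cost = invoice 94386.06 + 12882.84 = 107268.90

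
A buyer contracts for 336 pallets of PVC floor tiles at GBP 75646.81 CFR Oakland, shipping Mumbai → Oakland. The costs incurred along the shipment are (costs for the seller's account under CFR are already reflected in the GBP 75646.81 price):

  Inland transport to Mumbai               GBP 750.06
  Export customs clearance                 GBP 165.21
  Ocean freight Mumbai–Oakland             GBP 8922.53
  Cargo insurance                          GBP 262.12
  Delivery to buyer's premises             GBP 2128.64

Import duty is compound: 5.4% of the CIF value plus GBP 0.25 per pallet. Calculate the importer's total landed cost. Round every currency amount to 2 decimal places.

CFR: the seller pays costs through ocean freight to the destination port, but not insurance.
Already in the invoice (seller's account under CFR): inland to port, export clearance, freight — exclude.
CIF value = CFR price + insurance = 75646.81 + 262.12 = 75908.93
Ad valorem component: 75908.93 × 5.4% = 4099.08
Specific component: 336 × 0.25 = 84.00
Import duty = 4099.08 + 84.00 = 4183.08
Buyer bears: insurance 262.12 + delivery 2128.64 + duty 4183.08 = 6573.84
Landed cost = invoice 75646.81 + 6573.84 = 82220.65

Total landed cost: GBP 82220.65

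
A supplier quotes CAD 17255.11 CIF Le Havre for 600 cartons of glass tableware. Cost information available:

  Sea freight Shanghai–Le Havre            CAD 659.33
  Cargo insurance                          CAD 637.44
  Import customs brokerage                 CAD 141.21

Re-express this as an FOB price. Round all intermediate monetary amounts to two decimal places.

Not relevant to the conversion: brokerage — on the buyer under both terms; not part of either seller's price.
From CIF to FOB, the seller no longer bears: freight, insurance.
FOB price = 17255.11 − 659.33 − 637.44 = 15958.34

FOB price: CAD 15958.34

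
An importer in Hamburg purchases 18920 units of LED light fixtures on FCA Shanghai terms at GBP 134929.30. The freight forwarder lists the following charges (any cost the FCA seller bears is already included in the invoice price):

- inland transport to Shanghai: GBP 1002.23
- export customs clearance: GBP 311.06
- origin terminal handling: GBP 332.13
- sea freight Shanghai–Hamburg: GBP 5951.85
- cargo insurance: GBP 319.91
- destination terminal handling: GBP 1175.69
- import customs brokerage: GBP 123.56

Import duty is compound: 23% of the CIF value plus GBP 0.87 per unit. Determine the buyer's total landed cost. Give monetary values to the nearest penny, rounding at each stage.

Total landed cost: GBP 191845.47

FCA: the seller delivers export-cleared goods to the carrier; the buyer bears costs from that point.
Already in the invoice (seller's account under FCA): inland to port, export clearance — exclude.
CIF value = FCA price + origin terminal + freight + insurance = 134929.30 + 332.13 + 5951.85 + 319.91 = 141533.19
Ad valorem component: 141533.19 × 23% = 32552.63
Specific component: 18920 × 0.87 = 16460.40
Import duty = 32552.63 + 16460.40 = 49013.03
Buyer bears: origin terminal 332.13 + freight 5951.85 + insurance 319.91 + destination terminal 1175.69 + brokerage 123.56 + duty 49013.03 = 56916.17
Landed cost = invoice 134929.30 + 56916.17 = 191845.47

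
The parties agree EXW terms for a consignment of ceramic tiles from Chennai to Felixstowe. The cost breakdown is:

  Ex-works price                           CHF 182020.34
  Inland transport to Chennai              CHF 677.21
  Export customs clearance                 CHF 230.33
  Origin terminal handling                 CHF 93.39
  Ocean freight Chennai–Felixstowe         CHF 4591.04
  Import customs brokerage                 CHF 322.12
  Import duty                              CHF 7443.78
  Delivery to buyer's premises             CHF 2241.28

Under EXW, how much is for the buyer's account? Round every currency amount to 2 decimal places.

Buyer's account: CHF 15599.15

EXW: the seller makes goods available at their premises; the buyer bears all onward costs.
Seller's account: goods 182020.34 = 182020.34
Buyer's account: inland to port 677.21 + export clearance 230.33 + origin terminal 93.39 + freight 4591.04 + brokerage 322.12 + duty 7443.78 + delivery 2241.28 = 15599.15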